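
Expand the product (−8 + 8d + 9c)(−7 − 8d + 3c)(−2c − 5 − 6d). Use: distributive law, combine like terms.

323c − 280 − 376d + 746cd + 272d² + 39c² + 416cd² + 384d³ − 66c²d − 54c³

(−8 + 8d + 9c)(−7 − 8d + 3c)(−2c − 5 − 6d)
= (56 + 64d − 24c − 56d − 64d² + 24cd − 63c − 72cd + 27c²)(−2c − 5 − 6d)    [distributive law]
= (56 + 8d − 87c − 64d² − 48cd + 27c²)(−2c − 5 − 6d)    [combine like terms]
= −112c − 280 − 336d − 16cd − 40d − 48d² + 174c² + 435c + 522cd + 128cd² + 320d² + 384d³ + 96c²d + 240cd + 288cd² − 54c³ − 135c² − 162c²d    [distributive law]
= 323c − 280 − 376d + 746cd + 272d² + 39c² + 416cd² + 384d³ − 66c²d − 54c³    [combine like terms]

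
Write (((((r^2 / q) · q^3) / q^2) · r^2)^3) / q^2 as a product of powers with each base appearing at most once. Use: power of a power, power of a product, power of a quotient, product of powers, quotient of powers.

q^(-2)·r^12

(((((r^2 / q) · q^3) / q^2) · r^2)^3) / q^2
= (((((r^2 / q) · q^3) / q^2)^3) · ((r^2)^3)) / q^2    [power of a product]
= (((((r^2 / q) · q^3)^3) / ((q^2)^3)) · ((r^2)^3)) / q^2    [power of a quotient]
= (((((r^2 / q)^3) · ((q^3)^3)) / ((q^2)^3)) · ((r^2)^3)) / q^2    [power of a product]
= ((((((r^2)^3) / (q^3)) · ((q^3)^3)) / ((q^2)^3)) · ((r^2)^3)) / q^2    [power of a quotient]
= ((((r^6 / (q^3)) · ((q^3)^3)) / ((q^2)^3)) · ((r^2)^3)) / q^2    [power of a power]
= ((((r^6 / q^3) · q^9) / ((q^2)^3)) · ((r^2)^3)) / q^2    [power of a power]
= ((((r^6 / q^3) · q^9) / q^6) · ((r^2)^3)) / q^2    [power of a power]
= ((((r^6 / q^3) · q^9) / q^6) · r^6) / q^2    [power of a power]
= q^(-2)·r^12    [quotient of powers; product of powers]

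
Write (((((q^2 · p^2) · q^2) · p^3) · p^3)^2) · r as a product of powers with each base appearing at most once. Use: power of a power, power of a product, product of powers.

(((((q^2 · p^2) · q^2) · p^3) · p^3)^2) · r
= (((((q^2 · p^2) · q^2) · p^3)^2) · ((p^3)^2)) · r    [power of a product]
= (((((q^2 · p^2) · q^2)^2) · ((p^3)^2)) · ((p^3)^2)) · r    [power of a product]
= (((((q^2 · p^2)^2) · ((q^2)^2)) · ((p^3)^2)) · ((p^3)^2)) · r    [power of a product]
= ((((((q^2)^2) · ((p^2)^2)) · ((q^2)^2)) · ((p^3)^2)) · ((p^3)^2)) · r    [power of a product]
= ((((q^4 · ((p^2)^2)) · ((q^2)^2)) · ((p^3)^2)) · ((p^3)^2)) · r    [power of a power]
= ((((q^4 · p^4) · ((q^2)^2)) · ((p^3)^2)) · ((p^3)^2)) · r    [power of a power]
= ((((q^4 · p^4) · q^4) · ((p^3)^2)) · ((p^3)^2)) · r    [power of a power]
= ((((q^4 · p^4) · q^4) · p^6) · ((p^3)^2)) · r    [power of a power]
= ((((q^4 · p^4) · q^4) · p^6) · p^6) · r    [power of a power]
= p^16q^8r    [product of powers]

p^16q^8r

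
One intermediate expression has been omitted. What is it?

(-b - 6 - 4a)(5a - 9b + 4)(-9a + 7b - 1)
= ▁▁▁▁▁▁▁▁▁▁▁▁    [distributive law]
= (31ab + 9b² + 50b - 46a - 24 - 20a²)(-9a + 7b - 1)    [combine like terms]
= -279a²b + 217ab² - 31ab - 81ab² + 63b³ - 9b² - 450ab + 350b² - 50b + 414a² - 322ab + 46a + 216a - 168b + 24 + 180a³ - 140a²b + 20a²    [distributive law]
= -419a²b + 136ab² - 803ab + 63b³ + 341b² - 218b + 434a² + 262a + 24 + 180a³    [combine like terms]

Applying distributive law to the line above:

(-5ab + 9b² - 4b - 30a + 54b - 24 - 20a² + 36ab - 16a)(-9a + 7b - 1)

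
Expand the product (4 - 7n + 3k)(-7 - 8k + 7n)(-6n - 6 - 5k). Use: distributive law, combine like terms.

(4 - 7n + 3k)(-7 - 8k + 7n)(-6n - 6 - 5k)
= (-28 - 32k + 28n + 49n + 56kn - 49n^2 - 21k - 24k^2 + 21kn)(-6n - 6 - 5k)    [distributive law]
= (-28 - 53k + 77n + 77kn - 49n^2 - 24k^2)(-6n - 6 - 5k)    [combine like terms]
= 168n + 168 + 140k + 318kn + 318k + 265k^2 - 462n^2 - 462n - 385kn - 462kn^2 - 462kn - 385k^2n + 294n^3 + 294n^2 + 245kn^2 + 144k^2n + 144k^2 + 120k^3    [distributive law]
= -294n + 168 + 458k - 529kn + 409k^2 - 168n^2 - 217kn^2 - 241k^2n + 294n^3 + 120k^3    [combine like terms]

-294n + 168 + 458k - 529kn + 409k^2 - 168n^2 - 217kn^2 - 241k^2n + 294n^3 + 120k^3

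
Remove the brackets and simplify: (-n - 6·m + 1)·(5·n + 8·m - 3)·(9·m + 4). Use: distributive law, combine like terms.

(-n - 6·m + 1)·(5·n + 8·m - 3)·(9·m + 4)
= (-5·n² - 8·m·n + 3·n - 30·m·n - 48·m² + 18·m + 5·n + 8·m - 3)·(9·m + 4)    [distributive law]
= (-5·n² - 38·m·n + 8·n - 48·m² + 26·m - 3)·(9·m + 4)    [combine like terms]
= -45·m·n² - 20·n² - 342·m²·n - 152·m·n + 72·m·n + 32·n - 432·m³ - 192·m² + 234·m² + 104·m - 27·m - 12    [distributive law]
= -45·m·n² - 20·n² - 342·m²·n - 80·m·n + 32·n - 432·m³ + 42·m² + 77·m - 12    [combine like terms]

-45·m·n² - 20·n² - 342·m²·n - 80·m·n + 32·n - 432·m³ + 42·m² + 77·m - 12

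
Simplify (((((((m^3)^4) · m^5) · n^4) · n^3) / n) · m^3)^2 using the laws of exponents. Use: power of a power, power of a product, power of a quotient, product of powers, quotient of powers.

(((((((m^3)^4) · m^5) · n^4) · n^3) / n) · m^3)^2
= (((((((m^3)^4) · m^5) · n^4) · n^3) / n)^2) · ((m^3)^2)    [power of a product]
= (((((((m^3)^4) · m^5) · n^4) · n^3)^2) / (n^2)) · ((m^3)^2)    [power of a quotient]
= (((((((m^3)^4) · m^5) · n^4)^2) · ((n^3)^2)) / (n^2)) · ((m^3)^2)    [power of a product]
= (((((((m^3)^4) · m^5)^2) · ((n^4)^2)) · ((n^3)^2)) / (n^2)) · ((m^3)^2)    [power of a product]
= (((((((m^3)^4)^2) · ((m^5)^2)) · ((n^4)^2)) · ((n^3)^2)) / (n^2)) · ((m^3)^2)    [power of a product]
= ((((((m^3)^8) · ((m^5)^2)) · ((n^4)^2)) · ((n^3)^2)) / (n^2)) · ((m^3)^2)    [power of a power]
= ((((m^24 · ((m^5)^2)) · ((n^4)^2)) · ((n^3)^2)) / (n^2)) · ((m^3)^2)    [power of a power]
= ((((m^24 · m^10) · ((n^4)^2)) · ((n^3)^2)) / (n^2)) · ((m^3)^2)    [power of a power]
= (((m^34 · ((n^4)^2)) · ((n^3)^2)) / (n^2)) · ((m^3)^2)    [product of powers]
= (((m^34 · n^8) · ((n^3)^2)) / (n^2)) · ((m^3)^2)    [power of a power]
= (((m^34 · n^8) · n^6) / (n^2)) · ((m^3)^2)    [power of a power]
= (((m^34 · n^8) · n^6) / n^2) · m^6    [power of a power]
= m^40n^12    [quotient of powers; product of powers]

m^40n^12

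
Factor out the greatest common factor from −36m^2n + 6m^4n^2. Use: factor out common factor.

−36m^2n + 6m^4n^2
= 6(−6m^2n + m^4n^2)    [factor out 6]
= 6m^2n(−6 + m^2n)    [factor out m^2n]

6m^2n(−6 + m^2n)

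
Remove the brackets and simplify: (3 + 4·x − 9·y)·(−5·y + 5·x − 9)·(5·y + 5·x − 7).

15·y² + 680·x·y − 597·y − 245·x² + 12·x + 189 − 100·x·y² − 225·x²·y + 100·x³ + 225·y³

(3 + 4·x − 9·y)·(−5·y + 5·x − 9)·(5·y + 5·x − 7)
= (−15·y + 15·x − 27 − 20·x·y + 20·x² − 36·x + 45·y² − 45·x·y + 81·y)·(5·y + 5·x − 7)    [distributive law]
= (66·y − 21·x − 27 − 65·x·y + 20·x² + 45·y²)·(5·y + 5·x − 7)    [combine like terms]
= 330·y² + 330·x·y − 462·y − 105·x·y − 105·x² + 147·x − 135·y − 135·x + 189 − 325·x·y² − 325·x²·y + 455·x·y + 100·x²·y + 100·x³ − 140·x² + 225·y³ + 225·x·y² − 315·y²    [distributive law]
= 15·y² + 680·x·y − 597·y − 245·x² + 12·x + 189 − 100·x·y² − 225·x²·y + 100·x³ + 225·y³    [combine like terms]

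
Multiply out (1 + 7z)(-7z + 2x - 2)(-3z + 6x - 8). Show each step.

455z² - 244xz + 174z + 12x² - 28x + 16 + 147z³ - 336xz² + 84x²z

(1 + 7z)(-7z + 2x - 2)(-3z + 6x - 8)
= (-7z + 2x - 2 - 49z² + 14xz - 14z)(-3z + 6x - 8)    [distributive law]
= (-21z + 2x - 2 - 49z² + 14xz)(-3z + 6x - 8)    [combine like terms]
= 63z² - 126xz + 168z - 6xz + 12x² - 16x + 6z - 12x + 16 + 147z³ - 294xz² + 392z² - 42xz² + 84x²z - 112xz    [distributive law]
= 455z² - 244xz + 174z + 12x² - 28x + 16 + 147z³ - 336xz² + 84x²z    [combine like terms]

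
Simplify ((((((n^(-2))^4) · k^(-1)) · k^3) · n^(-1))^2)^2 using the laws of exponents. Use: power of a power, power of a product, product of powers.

((((((n^(-2))^4) · k^(-1)) · k^3) · n^(-1))^2)^2
= (((((n^(-2))^4) · k^(-1)) · k^3) · n^(-1))^4    [power of a power]
= (((((n^(-2))^4) · k^(-1)) · k^3)^4) · ((n^(-1))^4)    [power of a product]
= (((((n^(-2))^4) · k^(-1))^4) · ((k^3)^4)) · ((n^(-1))^4)    [power of a product]
= (((((n^(-2))^4)^4) · ((k^(-1))^4)) · ((k^3)^4)) · ((n^(-1))^4)    [power of a product]
= ((((n^(-2))^16) · ((k^(-1))^4)) · ((k^3)^4)) · ((n^(-1))^4)    [power of a power]
= ((n^(-32) · ((k^(-1))^4)) · ((k^3)^4)) · ((n^(-1))^4)    [power of a power]
= ((n^(-32) · k^(-4)) · ((k^3)^4)) · ((n^(-1))^4)    [power of a power]
= ((n^(-32) · k^(-4)) · k^12) · ((n^(-1))^4)    [power of a power]
= ((n^(-32) · k^(-4)) · k^12) · n^(-4)    [power of a power]
= k^8·n^(-36)    [product of powers]

k^8·n^(-36)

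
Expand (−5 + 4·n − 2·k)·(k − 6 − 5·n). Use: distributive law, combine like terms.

7·k + 30 + n + 14·k·n − 20·n^2 − 2·k^2

(−5 + 4·n − 2·k)·(k − 6 − 5·n)
= −5·k + 30 + 25·n + 4·k·n − 24·n − 20·n^2 − 2·k^2 + 12·k + 10·k·n    [distributive law]
= 7·k + 30 + n + 14·k·n − 20·n^2 − 2·k^2    [combine like terms]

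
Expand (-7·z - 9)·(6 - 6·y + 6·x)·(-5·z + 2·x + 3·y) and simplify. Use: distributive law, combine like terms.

210·z² + 186·x·z - 396·y·z - 210·y·z² - 42·x·y·z + 126·y²·z + 210·x·z² - 84·x²·z + 270·z - 108·x - 162·y - 54·x·y + 162·y² - 108·x²

(-7·z - 9)·(6 - 6·y + 6·x)·(-5·z + 2·x + 3·y)
= (-42·z + 42·y·z - 42·x·z - 54 + 54·y - 54·x)·(-5·z + 2·x + 3·y)    [distributive law]
= 210·z² - 84·x·z - 126·y·z - 210·y·z² + 84·x·y·z + 126·y²·z + 210·x·z² - 84·x²·z - 126·x·y·z + 270·z - 108·x - 162·y - 270·y·z + 108·x·y + 162·y² + 270·x·z - 108·x² - 162·x·y    [distributive law]
= 210·z² + 186·x·z - 396·y·z - 210·y·z² - 42·x·y·z + 126·y²·z + 210·x·z² - 84·x²·z + 270·z - 108·x - 162·y - 54·x·y + 162·y² - 108·x²    [combine like terms]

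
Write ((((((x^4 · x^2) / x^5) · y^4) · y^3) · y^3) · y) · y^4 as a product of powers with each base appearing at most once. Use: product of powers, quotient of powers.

((((((x^4 · x^2) / x^5) · y^4) · y^3) · y^3) · y) · y^4
= (((((x^6 / x^5) · y^4) · y^3) · y^3) · y) · y^4    [product of powers]
= ((((x · y^4) · y^3) · y^3) · y) · y^4    [quotient of powers]
= xy^15    [product of powers]

xy^15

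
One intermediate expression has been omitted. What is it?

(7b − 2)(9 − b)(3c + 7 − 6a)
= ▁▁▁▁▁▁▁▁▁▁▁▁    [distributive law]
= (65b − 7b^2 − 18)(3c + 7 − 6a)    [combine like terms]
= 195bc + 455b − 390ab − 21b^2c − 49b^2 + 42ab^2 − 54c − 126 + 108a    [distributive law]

By distributive law:

(63b − 7b^2 − 18 + 2b)(3c + 7 − 6a)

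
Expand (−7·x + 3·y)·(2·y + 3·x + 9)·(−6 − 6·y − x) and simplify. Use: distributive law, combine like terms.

381·x·y + 24·x·y² + 131·x²·y + 189·x² + 21·x³ + 378·x − 198·y² − 36·y³ − 162·y

(−7·x + 3·y)·(2·y + 3·x + 9)·(−6 − 6·y − x)
= (−14·x·y − 21·x² − 63·x + 6·y² + 9·x·y + 27·y)·(−6 − 6·y − x)    [distributive law]
= (−5·x·y − 21·x² − 63·x + 6·y² + 27·y)·(−6 − 6·y − x)    [combine like terms]
= 30·x·y + 30·x·y² + 5·x²·y + 126·x² + 126·x²·y + 21·x³ + 378·x + 378·x·y + 63·x² − 36·y² − 36·y³ − 6·x·y² − 162·y − 162·y² − 27·x·y    [distributive law]
= 381·x·y + 24·x·y² + 131·x²·y + 189·x² + 21·x³ + 378·x − 198·y² − 36·y³ − 162·y    [combine like terms]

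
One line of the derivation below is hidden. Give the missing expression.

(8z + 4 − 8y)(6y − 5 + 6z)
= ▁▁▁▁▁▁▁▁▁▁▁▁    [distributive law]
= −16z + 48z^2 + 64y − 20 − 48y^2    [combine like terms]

Applying distributive law to the line above:

48yz − 40z + 48z^2 + 24y − 20 + 24z − 48y^2 + 40y − 48yz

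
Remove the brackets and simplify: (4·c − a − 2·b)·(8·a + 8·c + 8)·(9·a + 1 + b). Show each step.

(4·c − a − 2·b)·(8·a + 8·c + 8)·(9·a + 1 + b)
= (32·a·c + 32·c^2 + 32·c − 8·a^2 − 8·a·c − 8·a − 16·a·b − 16·b·c − 16·b)·(9·a + 1 + b)    [distributive law]
= (24·a·c + 32·c^2 + 32·c − 8·a^2 − 8·a − 16·a·b − 16·b·c − 16·b)·(9·a + 1 + b)    [combine like terms]
= 216·a^2·c + 24·a·c + 24·a·b·c + 288·a·c^2 + 32·c^2 + 32·b·c^2 + 288·a·c + 32·c + 32·b·c − 72·a^3 − 8·a^2 − 8·a^2·b − 72·a^2 − 8·a − 8·a·b − 144·a^2·b − 16·a·b − 16·a·b^2 − 144·a·b·c − 16·b·c − 16·b^2·c − 144·a·b − 16·b − 16·b^2    [distributive law]
= 216·a^2·c + 312·a·c − 120·a·b·c + 288·a·c^2 + 32·c^2 + 32·b·c^2 + 32·c + 16·b·c − 72·a^3 − 80·a^2 − 152·a^2·b − 8·a − 168·a·b − 16·a·b^2 − 16·b^2·c − 16·b − 16·b^2    [combine like terms]

216·a^2·c + 312·a·c − 120·a·b·c + 288·a·c^2 + 32·c^2 + 32·b·c^2 + 32·c + 16·b·c − 72·a^3 − 80·a^2 − 152·a^2·b − 8·a − 168·a·b − 16·a·b^2 − 16·b^2·c − 16·b − 16·b^2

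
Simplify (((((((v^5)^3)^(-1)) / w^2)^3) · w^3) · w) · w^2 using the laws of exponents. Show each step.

(((((((v^5)^3)^(-1)) / w^2)^3) · w^3) · w) · w^2
= (((((((v^5)^3)^(-1))^3) / ((w^2)^3)) · w^3) · w) · w^2    [power of a quotient]
= ((((((v^5)^3)^(-3)) / ((w^2)^3)) · w^3) · w) · w^2    [power of a power]
= (((((v^5)^(-9)) / ((w^2)^3)) · w^3) · w) · w^2    [power of a power]
= (((v^(-45) / ((w^2)^3)) · w^3) · w) · w^2    [power of a power]
= (((v^(-45) / w^6) · w^3) · w) · w^2    [power of a power]
= v^(-45)    [quotient of powers; product of powers]

v^(-45)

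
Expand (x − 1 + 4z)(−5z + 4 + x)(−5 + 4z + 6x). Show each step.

143xz − 124xz^2 − 2x^2z − 39x + 13x^2 + 6x^3 − 121z + 184z^2 + 20 − 80z^3

(x − 1 + 4z)(−5z + 4 + x)(−5 + 4z + 6x)
= (−5xz + 4x + x^2 + 5z − 4 − x − 20z^2 + 16z + 4xz)(−5 + 4z + 6x)    [distributive law]
= (−xz + 3x + x^2 + 21z − 4 − 20z^2)(−5 + 4z + 6x)    [combine like terms]
= 5xz − 4xz^2 − 6x^2z − 15x + 12xz + 18x^2 − 5x^2 + 4x^2z + 6x^3 − 105z + 84z^2 + 126xz + 20 − 16z − 24x + 100z^2 − 80z^3 − 120xz^2    [distributive law]
= 143xz − 124xz^2 − 2x^2z − 39x + 13x^2 + 6x^3 − 121z + 184z^2 + 20 − 80z^3    [combine like terms]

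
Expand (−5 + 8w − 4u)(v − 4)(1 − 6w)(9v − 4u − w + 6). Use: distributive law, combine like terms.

−45v^2 + 140uv − 1135vw + 150v + 342v^2w − 868uvw + 1402vw^2 + 16u − 932w + 120 + 16uw + 1304w^2 − 432v^2w^2 + 168uvw^2 + 48vw^3 − 672uw^2 − 192w^3 − 36uv^2 + 16u^2v + 216uv^2w − 96u^2vw − 64u^2 + 384u^2w

(−5 + 8w − 4u)(v − 4)(1 − 6w)(9v − 4u − w + 6)
= (−5v + 20 + 8vw − 32w − 4uv + 16u)(1 − 6w)(9v − 4u − w + 6)    [distributive law]
= (−5v + 30vw + 20 − 120w + 8vw − 48vw^2 − 32w + 192w^2 − 4uv + 24uvw + 16u − 96uw)(9v − 4u − w + 6)    [distributive law]
= (−5v + 38vw + 20 − 152w − 48vw^2 + 192w^2 − 4uv + 24uvw + 16u − 96uw)(9v − 4u − w + 6)    [combine like terms]
= −45v^2 + 20uv + 5vw − 30v + 342v^2w − 152uvw − 38vw^2 + 228vw + 180v − 80u − 20w + 120 − 1368vw + 608uw + 152w^2 − 912w − 432v^2w^2 + 192uvw^2 + 48vw^3 − 288vw^2 + 1728vw^2 − 768uw^2 − 192w^3 + 1152w^2 − 36uv^2 + 16u^2v + 4uvw − 24uv + 216uv^2w − 96u^2vw − 24uvw^2 + 144uvw + 144uv − 64u^2 − 16uw + 96u − 864uvw + 384u^2w + 96uw^2 − 576uw    [distributive law]
= −45v^2 + 140uv − 1135vw + 150v + 342v^2w − 868uvw + 1402vw^2 + 16u − 932w + 120 + 16uw + 1304w^2 − 432v^2w^2 + 168uvw^2 + 48vw^3 − 672uw^2 − 192w^3 − 36uv^2 + 16u^2v + 216uv^2w − 96u^2vw − 64u^2 + 384u^2w    [combine like terms]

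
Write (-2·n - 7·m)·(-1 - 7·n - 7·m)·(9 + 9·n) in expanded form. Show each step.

18·n + 144·n² + 126·n³ + 630·m·n + 567·m·n² + 63·m + 441·m² + 441·m²·n

(-2·n - 7·m)·(-1 - 7·n - 7·m)·(9 + 9·n)
= (2·n + 14·n² + 14·m·n + 7·m + 49·m·n + 49·m²)·(9 + 9·n)    [distributive law]
= (2·n + 14·n² + 63·m·n + 7·m + 49·m²)·(9 + 9·n)    [combine like terms]
= 18·n + 18·n² + 126·n² + 126·n³ + 567·m·n + 567·m·n² + 63·m + 63·m·n + 441·m² + 441·m²·n    [distributive law]
= 18·n + 144·n² + 126·n³ + 630·m·n + 567·m·n² + 63·m + 441·m² + 441·m²·n    [combine like terms]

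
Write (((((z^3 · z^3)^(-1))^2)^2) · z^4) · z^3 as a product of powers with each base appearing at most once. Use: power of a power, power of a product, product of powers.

z^(-17)

(((((z^3 · z^3)^(-1))^2)^2) · z^4) · z^3
= ((((z^3 · z^3)^(-1))^4) · z^4) · z^3    [power of a power]
= (((z^3 · z^3)^(-4)) · z^4) · z^3    [power of a power]
= ((((z^3)^(-4)) · ((z^3)^(-4))) · z^4) · z^3    [power of a product]
= ((z^(-12) · ((z^3)^(-4))) · z^4) · z^3    [power of a power]
= ((z^(-12) · z^(-12)) · z^4) · z^3    [power of a power]
= (z^(-24) · z^4) · z^3    [product of powers]
= z^(-20) · z^3    [product of powers]
= z^(-17)    [product of powers]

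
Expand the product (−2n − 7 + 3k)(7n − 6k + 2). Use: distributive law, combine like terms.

−14n² + 33kn − 53n + 48k − 14 − 18k²

(−2n − 7 + 3k)(7n − 6k + 2)
= −14n² + 12kn − 4n − 49n + 42k − 14 + 21kn − 18k² + 6k    [distributive law]
= −14n² + 33kn − 53n + 48k − 14 − 18k²    [combine like terms]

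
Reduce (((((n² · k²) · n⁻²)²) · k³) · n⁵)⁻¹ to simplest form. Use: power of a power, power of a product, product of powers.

k⁻⁷n⁻⁵

(((((n² · k²) · n⁻²)²) · k³) · n⁵)⁻¹
= (((((n² · k²) · n⁻²)²) · k³)⁻¹) · ((n⁵)⁻¹)    [power of a product]
= (((((n² · k²) · n⁻²)²)⁻¹) · ((k³)⁻¹)) · ((n⁵)⁻¹)    [power of a product]
= ((((n² · k²) · n⁻²)⁻²) · ((k³)⁻¹)) · ((n⁵)⁻¹)    [power of a power]
= ((((n² · k²)⁻²) · ((n⁻²)⁻²)) · ((k³)⁻¹)) · ((n⁵)⁻¹)    [power of a product]
= (((((n²)⁻²) · ((k²)⁻²)) · ((n⁻²)⁻²)) · ((k³)⁻¹)) · ((n⁵)⁻¹)    [power of a product]
= (((n⁻⁴ · ((k²)⁻²)) · ((n⁻²)⁻²)) · ((k³)⁻¹)) · ((n⁵)⁻¹)    [power of a power]
= (((n⁻⁴ · k⁻⁴) · ((n⁻²)⁻²)) · ((k³)⁻¹)) · ((n⁵)⁻¹)    [power of a power]
= (((n⁻⁴ · k⁻⁴) · n⁴) · ((k³)⁻¹)) · ((n⁵)⁻¹)    [power of a power]
= (((n⁻⁴ · k⁻⁴) · n⁴) · k⁻³) · ((n⁵)⁻¹)    [power of a power]
= (((n⁻⁴ · k⁻⁴) · n⁴) · k⁻³) · n⁻⁵    [power of a power]
= k⁻⁷n⁻⁵    [product of powers]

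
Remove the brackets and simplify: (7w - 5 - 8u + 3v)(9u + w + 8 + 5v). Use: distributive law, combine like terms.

55uw + 7w^2 + 51w + 38vw - 109u - 40 - v - 72u^2 - 13uv + 15v^2

(7w - 5 - 8u + 3v)(9u + w + 8 + 5v)
= 63uw + 7w^2 + 56w + 35vw - 45u - 5w - 40 - 25v - 72u^2 - 8uw - 64u - 40uv + 27uv + 3vw + 24v + 15v^2    [distributive law]
= 55uw + 7w^2 + 51w + 38vw - 109u - 40 - v - 72u^2 - 13uv + 15v^2    [combine like terms]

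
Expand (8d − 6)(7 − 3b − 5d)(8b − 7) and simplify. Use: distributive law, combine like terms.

(8d − 6)(7 − 3b − 5d)(8b − 7)
= (56d − 24bd − 40d² − 42 + 18b + 30d)(8b − 7)    [distributive law]
= (86d − 24bd − 40d² − 42 + 18b)(8b − 7)    [combine like terms]
= 688bd − 602d − 192b²d + 168bd − 320bd² + 280d² − 336b + 294 + 144b² − 126b    [distributive law]
= 856bd − 602d − 192b²d − 320bd² + 280d² − 462b + 294 + 144b²    [combine like terms]

856bd − 602d − 192b²d − 320bd² + 280d² − 462b + 294 + 144b²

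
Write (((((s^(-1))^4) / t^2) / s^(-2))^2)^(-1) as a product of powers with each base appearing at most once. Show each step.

(((((s^(-1))^4) / t^2) / s^(-2))^2)^(-1)
= ((((s^(-1))^4) / t^2) / s^(-2))^(-2)    [power of a power]
= ((((s^(-1))^4) / t^2)^(-2)) / ((s^(-2))^(-2))    [power of a quotient]
= ((((s^(-1))^4)^(-2)) / ((t^2)^(-2))) / ((s^(-2))^(-2))    [power of a quotient]
= (((s^(-1))^(-8)) / ((t^2)^(-2))) / ((s^(-2))^(-2))    [power of a power]
= (s^8 / ((t^2)^(-2))) / ((s^(-2))^(-2))    [power of a power]
= (s^8 / t^(-4)) / ((s^(-2))^(-2))    [power of a power]
= (s^8 / t^(-4)) / s^4    [power of a power]
= s^4t^4    [quotient of powers]

s^4t^4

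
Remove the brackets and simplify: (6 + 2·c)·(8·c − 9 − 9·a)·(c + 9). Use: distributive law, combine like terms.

174·c^2 + 216·c − 486 − 216·a·c − 486·a + 16·c^3 − 18·a·c^2

(6 + 2·c)·(8·c − 9 − 9·a)·(c + 9)
= (48·c − 54 − 54·a + 16·c^2 − 18·c − 18·a·c)·(c + 9)    [distributive law]
= (30·c − 54 − 54·a + 16·c^2 − 18·a·c)·(c + 9)    [combine like terms]
= 30·c^2 + 270·c − 54·c − 486 − 54·a·c − 486·a + 16·c^3 + 144·c^2 − 18·a·c^2 − 162·a·c    [distributive law]
= 174·c^2 + 216·c − 486 − 216·a·c − 486·a + 16·c^3 − 18·a·c^2    [combine like terms]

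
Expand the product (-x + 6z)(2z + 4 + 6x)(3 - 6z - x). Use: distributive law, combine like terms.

(-x + 6z)(2z + 4 + 6x)(3 - 6z - x)
= (-2xz - 4x - 6x² + 12z² + 24z + 36xz)(3 - 6z - x)    [distributive law]
= (34xz - 4x - 6x² + 12z² + 24z)(3 - 6z - x)    [combine like terms]
= 102xz - 204xz² - 34x²z - 12x + 24xz + 4x² - 18x² + 36x²z + 6x³ + 36z² - 72z³ - 12xz² + 72z - 144z² - 24xz    [distributive law]
= 102xz - 216xz² + 2x²z - 12x - 14x² + 6x³ - 108z² - 72z³ + 72z    [combine like terms]

102xz - 216xz² + 2x²z - 12x - 14x² + 6x³ - 108z² - 72z³ + 72z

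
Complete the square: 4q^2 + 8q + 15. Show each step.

4q^2 + 8q + 15
= 4(q^2 + 2q) + 15    [factor out 4 from the q-terms]
= 4(q^2 + 2q + 1 − 1) + 15    [add and subtract 1 inside the bracket]
= 4(q + 1)^2 − 4 + 15    [perfect-square identity]
= 4(q + 1)^2 + 11    [combine constants]

4(q + 1)^2 + 11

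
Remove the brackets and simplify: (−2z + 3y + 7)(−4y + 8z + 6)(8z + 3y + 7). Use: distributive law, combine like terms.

(−2z + 3y + 7)(−4y + 8z + 6)(8z + 3y + 7)
= (8yz − 16z^2 − 12z − 12y^2 + 24yz + 18y − 28y + 56z + 42)(8z + 3y + 7)    [distributive law]
= (32yz − 16z^2 + 44z − 12y^2 − 10y + 42)(8z + 3y + 7)    [combine like terms]
= 256yz^2 + 96y^2z + 224yz − 128z^3 − 48yz^2 − 112z^2 + 352z^2 + 132yz + 308z − 96y^2z − 36y^3 − 84y^2 − 80yz − 30y^2 − 70y + 336z + 126y + 294    [distributive law]
= 208yz^2 + 276yz − 128z^3 + 240z^2 + 644z − 36y^3 − 114y^2 + 56y + 294    [combine like terms]

208yz^2 + 276yz − 128z^3 + 240z^2 + 644z − 36y^3 − 114y^2 + 56y + 294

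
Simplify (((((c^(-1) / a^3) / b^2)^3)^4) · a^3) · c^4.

a^(-33)·b^(-24)·c^(-8)

(((((c^(-1) / a^3) / b^2)^3)^4) · a^3) · c^4
= ((((c^(-1) / a^3) / b^2)^12) · a^3) · c^4    [power of a power]
= ((((c^(-1) / a^3)^12) / ((b^2)^12)) · a^3) · c^4    [power of a quotient]
= (((((c^(-1))^12) / ((a^3)^12)) / ((b^2)^12)) · a^3) · c^4    [power of a quotient]
= (((c^(-12) / ((a^3)^12)) / ((b^2)^12)) · a^3) · c^4    [power of a power]
= (((c^(-12) / a^36) / ((b^2)^12)) · a^3) · c^4    [power of a power]
= (((c^(-12) / a^36) / b^24) · a^3) · c^4    [power of a power]
= a^(-33)·b^(-24)·c^(-8)    [quotient of powers; product of powers]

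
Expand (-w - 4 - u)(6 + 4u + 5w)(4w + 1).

-109w² - 122w - 36uw² - 97uw - 20w³ - 24 - 22u - 16u²w - 4u²

(-w - 4 - u)(6 + 4u + 5w)(4w + 1)
= (-6w - 4uw - 5w² - 24 - 16u - 20w - 6u - 4u² - 5uw)(4w + 1)    [distributive law]
= (-26w - 9uw - 5w² - 24 - 22u - 4u²)(4w + 1)    [combine like terms]
= -104w² - 26w - 36uw² - 9uw - 20w³ - 5w² - 96w - 24 - 88uw - 22u - 16u²w - 4u²    [distributive law]
= -109w² - 122w - 36uw² - 97uw - 20w³ - 24 - 22u - 16u²w - 4u²    [combine like terms]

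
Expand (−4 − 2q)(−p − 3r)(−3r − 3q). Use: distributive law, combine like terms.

−12pr − 12pq − 36r² − 36qr − 6pqr − 6pq² − 18qr² − 18q²r

(−4 − 2q)(−p − 3r)(−3r − 3q)
= (4p + 12r + 2pq + 6qr)(−3r − 3q)    [distributive law]
= −12pr − 12pq − 36r² − 36qr − 6pqr − 6pq² − 18qr² − 18q²r    [distributive law]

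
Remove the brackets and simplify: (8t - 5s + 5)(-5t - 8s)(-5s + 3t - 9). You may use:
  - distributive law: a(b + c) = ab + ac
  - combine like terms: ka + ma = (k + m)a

83st² - 120t³ + 285t² + 315s²t + 356st - 200s³ - 160s² + 225t + 360s

(8t - 5s + 5)(-5t - 8s)(-5s + 3t - 9)
= (-40t² - 64st + 25st + 40s² - 25t - 40s)(-5s + 3t - 9)    [distributive law]
= (-40t² - 39st + 40s² - 25t - 40s)(-5s + 3t - 9)    [combine like terms]
= 200st² - 120t³ + 360t² + 195s²t - 117st² + 351st - 200s³ + 120s²t - 360s² + 125st - 75t² + 225t + 200s² - 120st + 360s    [distributive law]
= 83st² - 120t³ + 285t² + 315s²t + 356st - 200s³ - 160s² + 225t + 360s    [combine like terms]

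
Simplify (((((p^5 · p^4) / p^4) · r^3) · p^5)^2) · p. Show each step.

(((((p^5 · p^4) / p^4) · r^3) · p^5)^2) · p
= (((((p^5 · p^4) / p^4) · r^3)^2) · ((p^5)^2)) · p    [power of a product]
= (((((p^5 · p^4) / p^4)^2) · ((r^3)^2)) · ((p^5)^2)) · p    [power of a product]
= (((((p^5 · p^4)^2) / ((p^4)^2)) · ((r^3)^2)) · ((p^5)^2)) · p    [power of a quotient]
= ((((((p^5)^2) · ((p^4)^2)) / ((p^4)^2)) · ((r^3)^2)) · ((p^5)^2)) · p    [power of a product]
= ((((p^10 · ((p^4)^2)) / ((p^4)^2)) · ((r^3)^2)) · ((p^5)^2)) · p    [power of a power]
= ((((p^10 · p^8) / ((p^4)^2)) · ((r^3)^2)) · ((p^5)^2)) · p    [power of a power]
= (((p^18 / ((p^4)^2)) · ((r^3)^2)) · ((p^5)^2)) · p    [product of powers]
= (((p^18 / p^8) · ((r^3)^2)) · ((p^5)^2)) · p    [power of a power]
= ((p^10 · ((r^3)^2)) · ((p^5)^2)) · p    [quotient of powers]
= ((p^10 · r^6) · ((p^5)^2)) · p    [power of a power]
= ((p^10 · r^6) · p^10) · p    [power of a power]
= p^21r^6    [product of powers]

p^21r^6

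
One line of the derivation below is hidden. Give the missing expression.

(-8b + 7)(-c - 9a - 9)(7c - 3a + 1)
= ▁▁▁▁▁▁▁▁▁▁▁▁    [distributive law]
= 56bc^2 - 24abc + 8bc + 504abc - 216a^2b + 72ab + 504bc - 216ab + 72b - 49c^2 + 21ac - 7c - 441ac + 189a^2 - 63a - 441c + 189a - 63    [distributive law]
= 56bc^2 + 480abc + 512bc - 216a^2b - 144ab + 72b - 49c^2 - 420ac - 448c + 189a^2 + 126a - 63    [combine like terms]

By distributive law:

(8bc + 72ab + 72b - 7c - 63a - 63)(7c - 3a + 1)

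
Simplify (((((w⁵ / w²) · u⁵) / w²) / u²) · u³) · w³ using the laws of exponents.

(((((w⁵ / w²) · u⁵) / w²) / u²) · u³) · w³
= ((((w³ · u⁵) / w²) / u²) · u³) · w³    [quotient of powers]
= u⁶w⁴    [quotient of powers; product of powers]

u⁶w⁴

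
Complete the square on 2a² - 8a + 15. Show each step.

2(a - 2)² + 7

2a² - 8a + 15
= 2(a² - 4a) + 15    [factor out 2 from the a-terms]
= 2(a² - 4a + 4 - 4) + 15    [add and subtract 4 inside the bracket]
= 2(a - 2)² - 8 + 15    [perfect-square identity]
= 2(a - 2)² + 7    [combine constants]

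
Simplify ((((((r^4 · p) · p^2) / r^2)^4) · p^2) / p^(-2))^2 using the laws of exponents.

((((((r^4 · p) · p^2) / r^2)^4) · p^2) / p^(-2))^2
= ((((((r^4 · p) · p^2) / r^2)^4) · p^2)^2) / ((p^(-2))^2)    [power of a quotient]
= ((((((r^4 · p) · p^2) / r^2)^4)^2) · ((p^2)^2)) / ((p^(-2))^2)    [power of a product]
= (((((r^4 · p) · p^2) / r^2)^8) · ((p^2)^2)) / ((p^(-2))^2)    [power of a power]
= (((((r^4 · p) · p^2)^8) / ((r^2)^8)) · ((p^2)^2)) / ((p^(-2))^2)    [power of a quotient]
= (((((r^4 · p)^8) · ((p^2)^8)) / ((r^2)^8)) · ((p^2)^2)) / ((p^(-2))^2)    [power of a product]
= ((((((r^4)^8) · (p^8)) · ((p^2)^8)) / ((r^2)^8)) · ((p^2)^2)) / ((p^(-2))^2)    [power of a product]
= ((((r^32 · (p^8)) · ((p^2)^8)) / ((r^2)^8)) · ((p^2)^2)) / ((p^(-2))^2)    [power of a power]
= ((((r^32 · p^8) · p^16) / ((r^2)^8)) · ((p^2)^2)) / ((p^(-2))^2)    [power of a power]
= ((((r^32 · p^8) · p^16) / r^16) · ((p^2)^2)) / ((p^(-2))^2)    [power of a power]
= ((((r^32 · p^8) · p^16) / r^16) · p^4) / ((p^(-2))^2)    [power of a power]
= ((((r^32 · p^8) · p^16) / r^16) · p^4) / p^(-4)    [power of a power]
= p^32r^16    [quotient of powers; product of powers]

p^32r^16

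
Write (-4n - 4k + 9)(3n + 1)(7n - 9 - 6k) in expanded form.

(-4n - 4k + 9)(3n + 1)(7n - 9 - 6k)
= (-12n² - 4n - 12kn - 4k + 27n + 9)(7n - 9 - 6k)    [distributive law]
= (-12n² + 23n - 12kn - 4k + 9)(7n - 9 - 6k)    [combine like terms]
= -84n³ + 108n² + 72kn² + 161n² - 207n - 138kn - 84kn² + 108kn + 72k²n - 28kn + 36k + 24k² + 63n - 81 - 54k    [distributive law]
= -84n³ + 269n² - 12kn² - 144n - 58kn + 72k²n - 18k + 24k² - 81    [combine like terms]

-84n³ + 269n² - 12kn² - 144n - 58kn + 72k²n - 18k + 24k² - 81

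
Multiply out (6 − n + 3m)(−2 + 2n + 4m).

(6 − n + 3m)(−2 + 2n + 4m)
= −12 + 12n + 24m + 2n − 2n² − 4mn − 6m + 6mn + 12m²    [distributive law]
= −12 + 14n + 18m − 2n² + 2mn + 12m²    [combine like terms]

−12 + 14n + 18m − 2n² + 2mn + 12m²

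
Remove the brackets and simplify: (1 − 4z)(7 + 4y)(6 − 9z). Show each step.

(1 − 4z)(7 + 4y)(6 − 9z)
= (7 + 4y − 28z − 16yz)(6 − 9z)    [distributive law]
= 42 − 63z + 24y − 36yz − 168z + 252z^2 − 96yz + 144yz^2    [distributive law]
= 42 − 231z + 24y − 132yz + 252z^2 + 144yz^2    [combine like terms]

42 − 231z + 24y − 132yz + 252z^2 + 144yz^2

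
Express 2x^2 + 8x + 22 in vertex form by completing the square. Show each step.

2(x + 2)^2 + 14

2x^2 + 8x + 22
= 2(x^2 + 4x) + 22    [factor out 2 from the x-terms]
= 2(x^2 + 4x + 4 − 4) + 22    [add and subtract 4 inside the bracket]
= 2(x + 2)^2 − 8 + 22    [perfect-square identity]
= 2(x + 2)^2 + 14    [combine constants]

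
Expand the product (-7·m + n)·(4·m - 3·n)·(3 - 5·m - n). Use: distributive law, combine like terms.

(-7·m + n)·(4·m - 3·n)·(3 - 5·m - n)
= (-28·m^2 + 21·m·n + 4·m·n - 3·n^2)·(3 - 5·m - n)    [distributive law]
= (-28·m^2 + 25·m·n - 3·n^2)·(3 - 5·m - n)    [combine like terms]
= -84·m^2 + 140·m^3 + 28·m^2·n + 75·m·n - 125·m^2·n - 25·m·n^2 - 9·n^2 + 15·m·n^2 + 3·n^3    [distributive law]
= -84·m^2 + 140·m^3 - 97·m^2·n + 75·m·n - 10·m·n^2 - 9·n^2 + 3·n^3    [combine like terms]

-84·m^2 + 140·m^3 - 97·m^2·n + 75·m·n - 10·m·n^2 - 9·n^2 + 3·n^3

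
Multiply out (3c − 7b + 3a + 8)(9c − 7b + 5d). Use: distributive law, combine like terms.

27c^2 − 84bc + 15cd + 49b^2 − 35bd + 27ac − 21ab + 15ad + 72c − 56b + 40d

(3c − 7b + 3a + 8)(9c − 7b + 5d)
= 27c^2 − 21bc + 15cd − 63bc + 49b^2 − 35bd + 27ac − 21ab + 15ad + 72c − 56b + 40d    [distributive law]
= 27c^2 − 84bc + 15cd + 49b^2 − 35bd + 27ac − 21ab + 15ad + 72c − 56b + 40d    [combine like terms]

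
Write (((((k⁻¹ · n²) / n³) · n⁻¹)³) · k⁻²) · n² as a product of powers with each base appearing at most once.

(((((k⁻¹ · n²) / n³) · n⁻¹)³) · k⁻²) · n²
= (((((k⁻¹ · n²) / n³)³) · ((n⁻¹)³)) · k⁻²) · n²    [power of a product]
= (((((k⁻¹ · n²)³) / ((n³)³)) · ((n⁻¹)³)) · k⁻²) · n²    [power of a quotient]
= ((((((k⁻¹)³) · ((n²)³)) / ((n³)³)) · ((n⁻¹)³)) · k⁻²) · n²    [power of a product]
= ((((k⁻³ · ((n²)³)) / ((n³)³)) · ((n⁻¹)³)) · k⁻²) · n²    [power of a power]
= ((((k⁻³ · n⁶) / ((n³)³)) · ((n⁻¹)³)) · k⁻²) · n²    [power of a power]
= ((((k⁻³ · n⁶) / n⁹) · ((n⁻¹)³)) · k⁻²) · n²    [power of a power]
= ((((k⁻³ · n⁶) / n⁹) · n⁻³) · k⁻²) · n²    [power of a power]
= k⁻⁵·n⁻⁴    [quotient of powers; product of powers]

k⁻⁵·n⁻⁴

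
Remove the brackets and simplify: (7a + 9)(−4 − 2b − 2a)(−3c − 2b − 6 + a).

138ac + 158ab + 240a + 38a^2 + 42abc + 28ab^2 + 14a^2b + 42a^2c − 14a^3 + 108c + 180b + 216 + 54bc + 36b^2

(7a + 9)(−4 − 2b − 2a)(−3c − 2b − 6 + a)
= (−28a − 14ab − 14a^2 − 36 − 18b − 18a)(−3c − 2b − 6 + a)    [distributive law]
= (−46a − 14ab − 14a^2 − 36 − 18b)(−3c − 2b − 6 + a)    [combine like terms]
= 138ac + 92ab + 276a − 46a^2 + 42abc + 28ab^2 + 84ab − 14a^2b + 42a^2c + 28a^2b + 84a^2 − 14a^3 + 108c + 72b + 216 − 36a + 54bc + 36b^2 + 108b − 18ab    [distributive law]
= 138ac + 158ab + 240a + 38a^2 + 42abc + 28ab^2 + 14a^2b + 42a^2c − 14a^3 + 108c + 180b + 216 + 54bc + 36b^2    [combine like terms]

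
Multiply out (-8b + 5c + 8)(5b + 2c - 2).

(-8b + 5c + 8)(5b + 2c - 2)
= -40b² - 16bc + 16b + 25bc + 10c² - 10c + 40b + 16c - 16    [distributive law]
= -40b² + 9bc + 56b + 10c² + 6c - 16    [combine like terms]

-40b² + 9bc + 56b + 10c² + 6c - 16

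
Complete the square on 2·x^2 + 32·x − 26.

2·x^2 + 32·x − 26
= 2(x^2 + 16·x) − 26    [factor out 2 from the x-terms]
= 2(x^2 + 16·x + 64 − 64) − 26    [add and subtract 64 inside the bracket]
= 2(x + 8)^2 − 128 − 26    [perfect-square identity]
= 2(x + 8)^2 − 154    [combine constants]

2(x + 8)^2 − 154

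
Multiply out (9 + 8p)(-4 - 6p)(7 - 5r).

-252 + 180r - 602p + 430pr - 336p^2 + 240p^2r

(9 + 8p)(-4 - 6p)(7 - 5r)
= (-36 - 54p - 32p - 48p^2)(7 - 5r)    [distributive law]
= (-36 - 86p - 48p^2)(7 - 5r)    [combine like terms]
= -252 + 180r - 602p + 430pr - 336p^2 + 240p^2r    [distributive law]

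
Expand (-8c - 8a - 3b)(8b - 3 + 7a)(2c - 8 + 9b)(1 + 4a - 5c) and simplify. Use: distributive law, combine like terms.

(-8c - 8a - 3b)(8b - 3 + 7a)(2c - 8 + 9b)(1 + 4a - 5c)
= (-64bc + 24c - 56ac - 64ab + 24a - 56a^2 - 24b^2 + 9b - 21ab)(2c - 8 + 9b)(1 + 4a - 5c)    [distributive law]
= (-64bc + 24c - 56ac - 85ab + 24a - 56a^2 - 24b^2 + 9b)(2c - 8 + 9b)(1 + 4a - 5c)    [combine like terms]
= (-128bc^2 + 512bc - 576b^2c + 48c^2 - 192c + 216bc - 112ac^2 + 448ac - 504abc - 170abc + 680ab - 765ab^2 + 48ac - 192a + 216ab - 112a^2c + 448a^2 - 504a^2b - 48b^2c + 192b^2 - 216b^3 + 18bc - 72b + 81b^2)(1 + 4a - 5c)    [distributive law]
= (-128bc^2 + 746bc - 624b^2c + 48c^2 - 192c - 112ac^2 + 496ac - 674abc + 896ab - 765ab^2 - 192a - 112a^2c + 448a^2 - 504a^2b + 273b^2 - 216b^3 - 72b)(1 + 4a - 5c)    [combine like terms]
= -128bc^2 - 512abc^2 + 640bc^3 + 746bc + 2984abc - 3730bc^2 - 624b^2c - 2496ab^2c + 3120b^2c^2 + 48c^2 + 192ac^2 - 240c^3 - 192c - 768ac + 960c^2 - 112ac^2 - 448a^2c^2 + 560ac^3 + 496ac + 1984a^2c - 2480ac^2 - 674abc - 2696a^2bc + 3370abc^2 + 896ab + 3584a^2b - 4480abc - 765ab^2 - 3060a^2b^2 + 3825ab^2c - 192a - 768a^2 + 960ac - 112a^2c - 448a^3c + 560a^2c^2 + 448a^2 + 1792a^3 - 2240a^2c - 504a^2b - 2016a^3b + 2520a^2bc + 273b^2 + 1092ab^2 - 1365b^2c - 216b^3 - 864ab^3 + 1080b^3c - 72b - 288ab + 360bc    [distributive law]
= -3858bc^2 + 2858abc^2 + 640bc^3 + 1106bc - 2170abc - 1989b^2c + 1329ab^2c + 3120b^2c^2 + 1008c^2 - 2400ac^2 - 240c^3 - 192c + 688ac + 112a^2c^2 + 560ac^3 - 368a^2c - 176a^2bc + 608ab + 3080a^2b + 327ab^2 - 3060a^2b^2 - 192a - 320a^2 - 448a^3c + 1792a^3 - 2016a^3b + 273b^2 - 216b^3 - 864ab^3 + 1080b^3c - 72b    [combine like terms]

-3858bc^2 + 2858abc^2 + 640bc^3 + 1106bc - 2170abc - 1989b^2c + 1329ab^2c + 3120b^2c^2 + 1008c^2 - 2400ac^2 - 240c^3 - 192c + 688ac + 112a^2c^2 + 560ac^3 - 368a^2c - 176a^2bc + 608ab + 3080a^2b + 327ab^2 - 3060a^2b^2 - 192a - 320a^2 - 448a^3c + 1792a^3 - 2016a^3b + 273b^2 - 216b^3 - 864ab^3 + 1080b^3c - 72b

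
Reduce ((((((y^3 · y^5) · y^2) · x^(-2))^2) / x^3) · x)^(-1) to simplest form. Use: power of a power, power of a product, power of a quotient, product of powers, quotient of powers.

((((((y^3 · y^5) · y^2) · x^(-2))^2) / x^3) · x)^(-1)
= ((((((y^3 · y^5) · y^2) · x^(-2))^2) / x^3)^(-1)) · (x^(-1))    [power of a product]
= ((((((y^3 · y^5) · y^2) · x^(-2))^2)^(-1)) / ((x^3)^(-1))) · (x^(-1))    [power of a quotient]
= (((((y^3 · y^5) · y^2) · x^(-2))^(-2)) / ((x^3)^(-1))) · (x^(-1))    [power of a power]
= (((((y^3 · y^5) · y^2)^(-2)) · ((x^(-2))^(-2))) / ((x^3)^(-1))) · (x^(-1))    [power of a product]
= (((((y^3 · y^5)^(-2)) · ((y^2)^(-2))) · ((x^(-2))^(-2))) / ((x^3)^(-1))) · (x^(-1))    [power of a product]
= ((((((y^3)^(-2)) · ((y^5)^(-2))) · ((y^2)^(-2))) · ((x^(-2))^(-2))) / ((x^3)^(-1))) · (x^(-1))    [power of a product]
= ((((y^(-6) · ((y^5)^(-2))) · ((y^2)^(-2))) · ((x^(-2))^(-2))) / ((x^3)^(-1))) · (x^(-1))    [power of a power]
= ((((y^(-6) · y^(-10)) · ((y^2)^(-2))) · ((x^(-2))^(-2))) / ((x^3)^(-1))) · (x^(-1))    [power of a power]
= (((y^(-16) · ((y^2)^(-2))) · ((x^(-2))^(-2))) / ((x^3)^(-1))) · (x^(-1))    [product of powers]
= (((y^(-16) · y^(-4)) · ((x^(-2))^(-2))) / ((x^3)^(-1))) · (x^(-1))    [power of a power]
= ((y^(-20) · ((x^(-2))^(-2))) / ((x^3)^(-1))) · (x^(-1))    [product of powers]
= ((y^(-20) · x^4) / ((x^3)^(-1))) · (x^(-1))    [power of a power]
= ((y^(-20) · x^4) / x^(-3)) · (x^(-1))    [power of a power]
= x^6y^(-20)    [quotient of powers; product of powers]

x^6y^(-20)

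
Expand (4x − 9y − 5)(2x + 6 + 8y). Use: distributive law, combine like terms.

8x^2 + 14x + 14xy − 94y − 72y^2 − 30

(4x − 9y − 5)(2x + 6 + 8y)
= 8x^2 + 24x + 32xy − 18xy − 54y − 72y^2 − 10x − 30 − 40y    [distributive law]
= 8x^2 + 14x + 14xy − 94y − 72y^2 − 30    [combine like terms]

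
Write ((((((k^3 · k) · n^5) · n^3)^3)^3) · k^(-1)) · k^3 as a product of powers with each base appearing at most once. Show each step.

k^38n^72

((((((k^3 · k) · n^5) · n^3)^3)^3) · k^(-1)) · k^3
= (((((k^3 · k) · n^5) · n^3)^9) · k^(-1)) · k^3    [power of a power]
= (((((k^3 · k) · n^5)^9) · ((n^3)^9)) · k^(-1)) · k^3    [power of a product]
= (((((k^3 · k)^9) · ((n^5)^9)) · ((n^3)^9)) · k^(-1)) · k^3    [power of a product]
= ((((((k^3)^9) · (k^9)) · ((n^5)^9)) · ((n^3)^9)) · k^(-1)) · k^3    [power of a product]
= ((((k^27 · (k^9)) · ((n^5)^9)) · ((n^3)^9)) · k^(-1)) · k^3    [power of a power]
= (((k^36 · ((n^5)^9)) · ((n^3)^9)) · k^(-1)) · k^3    [product of powers]
= (((k^36 · n^45) · ((n^3)^9)) · k^(-1)) · k^3    [power of a power]
= (((k^36 · n^45) · n^27) · k^(-1)) · k^3    [power of a power]
= k^38n^72    [product of powers]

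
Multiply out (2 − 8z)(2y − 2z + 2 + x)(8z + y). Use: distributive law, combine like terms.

(2 − 8z)(2y − 2z + 2 + x)(8z + y)
= (4y − 4z + 4 + 2x − 16yz + 16z^2 − 16z − 8xz)(8z + y)    [distributive law]
= (4y − 20z + 4 + 2x − 16yz + 16z^2 − 8xz)(8z + y)    [combine like terms]
= 32yz + 4y^2 − 160z^2 − 20yz + 32z + 4y + 16xz + 2xy − 128yz^2 − 16y^2z + 128z^3 + 16yz^2 − 64xz^2 − 8xyz    [distributive law]
= 12yz + 4y^2 − 160z^2 + 32z + 4y + 16xz + 2xy − 112yz^2 − 16y^2z + 128z^3 − 64xz^2 − 8xyz    [combine like terms]

12yz + 4y^2 − 160z^2 + 32z + 4y + 16xz + 2xy − 112yz^2 − 16y^2z + 128z^3 − 64xz^2 − 8xyz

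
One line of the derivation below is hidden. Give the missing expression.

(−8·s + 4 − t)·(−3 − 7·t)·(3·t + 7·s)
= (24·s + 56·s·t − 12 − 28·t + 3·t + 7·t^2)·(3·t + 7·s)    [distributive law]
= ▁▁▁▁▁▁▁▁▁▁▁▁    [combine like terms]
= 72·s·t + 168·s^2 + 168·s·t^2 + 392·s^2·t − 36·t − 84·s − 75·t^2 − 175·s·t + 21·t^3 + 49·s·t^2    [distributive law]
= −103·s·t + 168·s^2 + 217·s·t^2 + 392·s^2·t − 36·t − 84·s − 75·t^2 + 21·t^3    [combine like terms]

By combine like terms:

(24·s + 56·s·t − 12 − 25·t + 7·t^2)·(3·t + 7·s)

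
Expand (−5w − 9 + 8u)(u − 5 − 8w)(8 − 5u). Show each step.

(−5w − 9 + 8u)(u − 5 − 8w)(8 − 5u)
= (−5uw + 25w + 40w^2 − 9u + 45 + 72w + 8u^2 − 40u − 64uw)(8 − 5u)    [distributive law]
= (−69uw + 97w + 40w^2 − 49u + 45 + 8u^2)(8 − 5u)    [combine like terms]
= −552uw + 345u^2w + 776w − 485uw + 320w^2 − 200uw^2 − 392u + 245u^2 + 360 − 225u + 64u^2 − 40u^3    [distributive law]
= −1037uw + 345u^2w + 776w + 320w^2 − 200uw^2 − 617u + 309u^2 + 360 − 40u^3    [combine like terms]

−1037uw + 345u^2w + 776w + 320w^2 − 200uw^2 − 617u + 309u^2 + 360 − 40u^3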